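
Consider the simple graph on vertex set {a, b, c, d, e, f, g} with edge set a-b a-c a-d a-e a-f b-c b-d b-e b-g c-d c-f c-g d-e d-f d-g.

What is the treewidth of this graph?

3

A width-3 tree decomposition is:
Bags: B1 = {a, b, d, e}  B2 = {a, b, c, d}  B3 = {b, c, d, g}  B4 = {a, c, d, f}
Tree: B1–B2, B2–B3, B2–B4
Every bag has size at most 4, so the width is 4 − 1 = 3 and tw(G) ≤ 3. Conversely, {a, c, d, f} is a clique of size 4, and the vertices of any clique must share a bag in every tree decomposition; so some bag has ≥ 4 vertices and tw(G) ≥ 3. The upper and lower bounds meet at 3, so that is the treewidth.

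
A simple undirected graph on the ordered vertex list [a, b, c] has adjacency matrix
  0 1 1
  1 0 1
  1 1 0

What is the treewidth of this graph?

2

A width-2 tree decomposition is:
Bags: B1 = {a, b, c}
Tree: (single bag)
A single bag containing all 3 vertices is trivially a valid decomposition of width 2. On the other hand G contains the 3-clique {a, b, c}. A clique must lie in a single bag of any decomposition, so no decomposition can have width below 2. Therefore the treewidth is 2.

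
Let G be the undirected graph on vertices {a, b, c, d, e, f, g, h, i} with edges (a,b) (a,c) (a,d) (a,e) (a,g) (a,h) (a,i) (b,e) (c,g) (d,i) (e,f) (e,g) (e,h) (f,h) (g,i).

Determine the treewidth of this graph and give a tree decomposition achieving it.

Treewidth 2.
One optimal decomposition is:
Bags: B1 = {a, e, h}  B2 = {e, f, h}  B3 = {a, b, e}  B4 = {a, e, g}  B5 = {a, g, i}  B6 = {a, d, i}  B7 = {a, c, g}
Tree: B1–B2, B1–B3, B1–B4, B4–B5, B5–B6, B4–B7

Each bag holds 3 vertices, so the decomposition has width 2, which upper-bounds the treewidth. Conversely, {a, d, i} is a clique of size 3, and the vertices of any clique must share a bag in every tree decomposition; so some bag has ≥ 3 vertices and tw(G) ≥ 2. Combining the bounds, tw(G) = 2.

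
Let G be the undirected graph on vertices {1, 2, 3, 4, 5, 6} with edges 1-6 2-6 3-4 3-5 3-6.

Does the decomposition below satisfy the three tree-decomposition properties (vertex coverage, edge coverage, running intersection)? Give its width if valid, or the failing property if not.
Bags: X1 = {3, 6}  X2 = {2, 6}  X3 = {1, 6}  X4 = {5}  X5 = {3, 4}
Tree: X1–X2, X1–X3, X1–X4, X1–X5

A tree decomposition must satisfy three properties: every vertex lies in some bag; for every edge, both endpoints lie together in some bag; and for every vertex, the bags containing it form a connected subtree. Here edge (3,5) lies in no bag, so the decomposition is invalid.

No — edge (3,5) lies in no bag.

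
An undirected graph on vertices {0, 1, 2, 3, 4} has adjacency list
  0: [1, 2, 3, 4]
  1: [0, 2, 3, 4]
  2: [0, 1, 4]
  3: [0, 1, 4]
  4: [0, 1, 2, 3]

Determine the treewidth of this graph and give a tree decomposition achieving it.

Each bag holds 4 vertices, so the decomposition has width 3, which upper-bounds the treewidth. For the lower bound, the 4 vertices {0, 1, 2, 4} are pairwise adjacent, and any tree decomposition puts a clique entirely inside one bag — forcing width ≥ 3. Therefore the treewidth is 3.

Treewidth 3.
One such decomposition:
Bags: B1 = {0, 1, 3, 4}  B2 = {0, 1, 2, 4}
Tree: B1–B2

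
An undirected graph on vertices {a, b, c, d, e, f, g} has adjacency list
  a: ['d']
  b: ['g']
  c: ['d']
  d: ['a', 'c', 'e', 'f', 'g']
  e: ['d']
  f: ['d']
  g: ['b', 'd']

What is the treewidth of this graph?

A width-1 tree decomposition is:
Bags: B1 = {c, d}  B2 = {d, g}  B3 = {d, f}  B4 = {b, g}  B5 = {d, e}  B6 = {a, d}
Tree: B1–B2, B1–B3, B2–B4, B3–B5, B1–B6
The largest bag has 2 vertices, giving width 1; this decomposition certifies tw(G) ≤ 1. G has an edge, so its treewidth is at least 1. Hence tw(G) = 1 exactly.

1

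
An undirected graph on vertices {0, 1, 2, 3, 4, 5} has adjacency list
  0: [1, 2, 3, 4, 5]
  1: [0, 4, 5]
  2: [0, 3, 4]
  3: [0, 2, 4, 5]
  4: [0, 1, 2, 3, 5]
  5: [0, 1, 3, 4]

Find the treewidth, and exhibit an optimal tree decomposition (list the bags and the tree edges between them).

Treewidth 3.
One optimal decomposition is:
Bags: B1 = {0, 3, 4, 5}  B2 = {0, 2, 3, 4}  B3 = {0, 1, 4, 5}
Tree: B1–B2, B1–B3

The largest bag has 4 vertices, giving width 3; this decomposition certifies tw(G) ≤ 3. On the other hand G contains the 4-clique {0, 1, 4, 5}. A clique must lie in a single bag of any decomposition, so no decomposition can have width below 3. The upper and lower bounds meet at 3, so that is the treewidth.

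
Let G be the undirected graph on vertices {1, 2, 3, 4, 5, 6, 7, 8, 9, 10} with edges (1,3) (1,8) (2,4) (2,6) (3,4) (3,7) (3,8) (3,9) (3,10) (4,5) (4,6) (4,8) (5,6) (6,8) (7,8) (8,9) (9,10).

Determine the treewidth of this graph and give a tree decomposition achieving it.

Treewidth 2.
Bags: B1 = {3, 4, 8}  B2 = {4, 6, 8}  B3 = {4, 5, 6}  B4 = {2, 4, 6}  B5 = {3, 8, 9}  B6 = {3, 7, 8}  B7 = {3, 9, 10}  B8 = {1, 3, 8}
Tree: B1–B2, B2–B3, B2–B4, B1–B5, B1–B6, B5–B7, B1–B8

Each bag holds 3 vertices, so the decomposition has width 2, which upper-bounds the treewidth. On the other hand G contains the 3-clique {2, 4, 6}. A clique must lie in a single bag of any decomposition, so no decomposition can have width below 2. The upper and lower bounds meet at 2, so that is the treewidth.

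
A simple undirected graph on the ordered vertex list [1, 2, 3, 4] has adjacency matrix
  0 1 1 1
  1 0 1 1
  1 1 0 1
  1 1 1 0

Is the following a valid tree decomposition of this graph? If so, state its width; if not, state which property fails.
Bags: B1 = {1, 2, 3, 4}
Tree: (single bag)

Yes; width 3.

Checking the three conditions: (i) the bags cover all of {1, 2, 3, 4}; (ii) for each edge, some bag contains both endpoints; (iii) the bags containing any fixed vertex form a subtree. All hold, so the decomposition is valid with width 4 − 1 = 3.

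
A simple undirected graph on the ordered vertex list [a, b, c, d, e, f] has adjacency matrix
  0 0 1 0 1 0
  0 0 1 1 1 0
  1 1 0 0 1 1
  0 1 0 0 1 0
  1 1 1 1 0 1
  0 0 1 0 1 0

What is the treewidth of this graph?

A width-2 tree decomposition is:
Bags: B1 = {a, c, e}  B2 = {b, c, e}  B3 = {b, d, e}  B4 = {c, e, f}
Tree: B1–B2, B2–B3, B1–B4
Each bag holds 3 vertices, so the decomposition has width 2, which upper-bounds the treewidth. Conversely, {b, d, e} is a clique of size 3, and the vertices of any clique must share a bag in every tree decomposition; so some bag has ≥ 3 vertices and tw(G) ≥ 2. The upper and lower bounds meet at 2, so that is the treewidth.

2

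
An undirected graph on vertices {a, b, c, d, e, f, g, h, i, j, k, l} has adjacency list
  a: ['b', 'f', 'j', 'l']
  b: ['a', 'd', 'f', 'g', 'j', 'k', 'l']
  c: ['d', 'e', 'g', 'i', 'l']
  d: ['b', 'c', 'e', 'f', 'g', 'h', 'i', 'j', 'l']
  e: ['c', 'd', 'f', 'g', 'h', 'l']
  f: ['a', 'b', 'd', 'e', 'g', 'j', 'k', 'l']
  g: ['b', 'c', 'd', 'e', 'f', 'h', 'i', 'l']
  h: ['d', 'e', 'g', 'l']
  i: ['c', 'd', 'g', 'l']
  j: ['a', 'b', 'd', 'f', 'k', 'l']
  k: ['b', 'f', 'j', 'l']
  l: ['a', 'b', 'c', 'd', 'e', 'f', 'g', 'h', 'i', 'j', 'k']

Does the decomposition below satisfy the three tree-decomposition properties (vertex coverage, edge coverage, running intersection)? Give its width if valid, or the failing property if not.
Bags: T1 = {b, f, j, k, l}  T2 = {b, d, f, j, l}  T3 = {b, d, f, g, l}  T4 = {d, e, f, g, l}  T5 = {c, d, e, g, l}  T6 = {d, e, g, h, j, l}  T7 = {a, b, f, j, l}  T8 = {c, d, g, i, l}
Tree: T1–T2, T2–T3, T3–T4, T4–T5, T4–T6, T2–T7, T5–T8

A tree decomposition must satisfy three properties: every vertex lies in some bag; for every edge, both endpoints lie together in some bag; and for every vertex, the bags containing it form a connected subtree. Here bags containing vertex j are not connected in the tree, so the decomposition is invalid.

No — bags containing vertex j are not connected in the tree.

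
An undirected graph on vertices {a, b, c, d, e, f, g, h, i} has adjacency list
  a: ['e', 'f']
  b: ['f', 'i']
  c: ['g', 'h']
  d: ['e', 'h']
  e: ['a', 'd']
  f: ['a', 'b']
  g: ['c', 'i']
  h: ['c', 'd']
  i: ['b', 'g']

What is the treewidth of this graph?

A width-2 tree decomposition is:
Bags: B1 = {a, b, f}  B2 = {a, b, e}  B3 = {b, d, e}  B4 = {b, d, h}  B5 = {b, c, h}  B6 = {b, c, g}  B7 = {b, g, i}
Tree: B1–B2, B2–B3, B3–B4, B4–B5, B5–B6, B6–B7
The largest bag has 3 vertices, giving width 2; this decomposition certifies tw(G) ≤ 2. For the lower bound, G contains the cycle b–f–a–e–d–h–c–g–i–b, so G is not a forest; only forests have treewidth ≤ 1, hence tw(G) ≥ 2. Combining the bounds, tw(G) = 2.

2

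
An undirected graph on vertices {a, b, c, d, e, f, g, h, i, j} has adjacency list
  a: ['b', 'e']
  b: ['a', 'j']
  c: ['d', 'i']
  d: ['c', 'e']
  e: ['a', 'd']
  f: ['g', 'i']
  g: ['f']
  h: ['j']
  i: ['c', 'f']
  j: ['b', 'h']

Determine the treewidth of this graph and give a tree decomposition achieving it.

Treewidth 1.
One optimal decomposition is:
Bags: B1 = {h, j}  B2 = {b, j}  B3 = {a, b}  B4 = {a, e}  B5 = {d, e}  B6 = {c, d}  B7 = {c, i}  B8 = {f, i}  B9 = {f, g}
Tree: B1–B2, B2–B3, B3–B4, B4–B5, B5–B6, B6–B7, B7–B8, B8–B9

The largest bag has 2 vertices, giving width 1; this decomposition certifies tw(G) ≤ 1. Since G has at least one edge (e.g. h–j), it is not an edgeless graph, so tw(G) ≥ 1. Hence tw(G) = 1 exactly.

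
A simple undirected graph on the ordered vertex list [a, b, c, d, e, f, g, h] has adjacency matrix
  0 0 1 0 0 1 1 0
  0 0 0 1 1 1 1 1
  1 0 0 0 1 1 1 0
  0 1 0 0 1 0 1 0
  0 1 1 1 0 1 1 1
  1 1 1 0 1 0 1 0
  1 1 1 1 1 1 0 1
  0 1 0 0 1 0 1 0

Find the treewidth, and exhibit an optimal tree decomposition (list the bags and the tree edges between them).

Each bag holds 4 vertices, so the decomposition has width 3, which upper-bounds the treewidth. For the lower bound, the 4 vertices {c, e, f, g} are pairwise adjacent, and any tree decomposition puts a clique entirely inside one bag — forcing width ≥ 3. Therefore the treewidth is 3.

Treewidth 3.
One such decomposition:
Bags: B1 = {b, d, e, g}  B2 = {b, e, g, h}  B3 = {b, e, f, g}  B4 = {c, e, f, g}  B5 = {a, c, f, g}
Tree: B1–B2, B1–B3, B3–B4, B4–B5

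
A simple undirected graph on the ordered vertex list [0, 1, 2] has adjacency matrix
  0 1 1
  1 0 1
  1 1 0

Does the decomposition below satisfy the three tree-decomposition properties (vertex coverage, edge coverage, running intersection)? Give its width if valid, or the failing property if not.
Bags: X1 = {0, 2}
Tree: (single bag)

A tree decomposition must satisfy three properties: every vertex lies in some bag; for every edge, both endpoints lie together in some bag; and for every vertex, the bags containing it form a connected subtree. Here vertex 1 appears in no bag, so the decomposition is invalid.

No — vertex 1 appears in no bag.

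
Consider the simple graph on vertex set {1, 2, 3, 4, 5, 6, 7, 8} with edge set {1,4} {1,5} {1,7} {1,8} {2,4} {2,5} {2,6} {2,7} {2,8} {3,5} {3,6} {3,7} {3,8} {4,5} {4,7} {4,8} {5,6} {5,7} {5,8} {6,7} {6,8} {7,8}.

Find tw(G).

4

A width-4 tree decomposition is:
Bags: B1 = {3, 5, 6, 7, 8}  B2 = {2, 5, 6, 7, 8}  B3 = {2, 4, 5, 7, 8}  B4 = {1, 4, 5, 7, 8}
Tree: B1–B2, B2–B3, B3–B4
Each bag holds 5 vertices, so the decomposition has width 4, which upper-bounds the treewidth. Conversely, {1, 4, 5, 7, 8} is a clique of size 5, and the vertices of any clique must share a bag in every tree decomposition; so some bag has ≥ 5 vertices and tw(G) ≥ 4. Hence tw(G) = 4 exactly.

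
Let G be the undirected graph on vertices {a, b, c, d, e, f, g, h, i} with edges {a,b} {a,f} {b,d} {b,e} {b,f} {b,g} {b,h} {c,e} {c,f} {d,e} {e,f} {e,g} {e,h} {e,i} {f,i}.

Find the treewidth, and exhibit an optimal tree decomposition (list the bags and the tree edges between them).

Every bag has size at most 3, so the width is 3 − 1 = 2 and tw(G) ≤ 2. For the lower bound, the 3 vertices {c, e, f} are pairwise adjacent, and any tree decomposition puts a clique entirely inside one bag — forcing width ≥ 2. Therefore the treewidth is 2.

Treewidth 2.
Bags: B1 = {b, d, e}  B2 = {b, e, h}  B3 = {b, e, f}  B4 = {e, f, i}  B5 = {b, e, g}  B6 = {c, e, f}  B7 = {a, b, f}
Tree: B1–B2, B1–B3, B3–B4, B1–B5, B3–B6, B3–B7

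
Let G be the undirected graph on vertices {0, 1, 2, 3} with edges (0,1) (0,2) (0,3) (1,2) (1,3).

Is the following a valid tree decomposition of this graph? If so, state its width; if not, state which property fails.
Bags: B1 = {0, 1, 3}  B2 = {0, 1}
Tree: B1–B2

No — vertex 2 appears in no bag.

A tree decomposition must satisfy three properties: every vertex lies in some bag; for every edge, both endpoints lie together in some bag; and for every vertex, the bags containing it form a connected subtree. Here vertex 2 appears in no bag, so the decomposition is invalid.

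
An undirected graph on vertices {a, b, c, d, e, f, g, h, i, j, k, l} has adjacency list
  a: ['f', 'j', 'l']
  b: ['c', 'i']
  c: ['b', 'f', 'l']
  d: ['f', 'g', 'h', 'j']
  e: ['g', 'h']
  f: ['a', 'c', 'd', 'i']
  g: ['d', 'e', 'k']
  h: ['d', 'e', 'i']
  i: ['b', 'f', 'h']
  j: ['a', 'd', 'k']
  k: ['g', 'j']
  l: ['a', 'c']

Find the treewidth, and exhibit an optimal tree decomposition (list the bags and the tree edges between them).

Each bag holds 4 vertices, so the decomposition has width 3, which upper-bounds the treewidth. For the lower bound: the 4 vertex sets {e,g,k}, {j}, {d}, {a,f,h,i} are disjoint, each induces a connected subgraph, and every pair is joined by at least one edge of G. Contracting each set to a single vertex therefore yields K_{4} as a minor, and since treewidth is minor-monotone, tw(G) ≥ tw(K_{4}) = 3. The upper and lower bounds meet at 3, so that is the treewidth.

Treewidth 3.
One optimal decomposition is:
Bags: B1 = {e, g, j, k}  B2 = {d, e, g, j}  B3 = {d, e, h, j}  B4 = {a, d, h, j}  B5 = {a, d, f, h}  B6 = {a, f, h, i}  B7 = {a, f, i, l}  B8 = {c, f, i, l}  B9 = {b, c, i, l}
Tree: B1–B2, B2–B3, B3–B4, B4–B5, B5–B6, B6–B7, B7–B8, B8–B9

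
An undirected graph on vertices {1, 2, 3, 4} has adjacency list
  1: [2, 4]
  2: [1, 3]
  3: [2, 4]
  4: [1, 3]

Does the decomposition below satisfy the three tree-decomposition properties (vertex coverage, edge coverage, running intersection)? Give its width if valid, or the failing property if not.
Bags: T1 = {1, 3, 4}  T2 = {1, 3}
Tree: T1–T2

A tree decomposition must satisfy three properties: every vertex lies in some bag; for every edge, both endpoints lie together in some bag; and for every vertex, the bags containing it form a connected subtree. Here vertex 2 appears in no bag, so the decomposition is invalid.

No — vertex 2 appears in no bag.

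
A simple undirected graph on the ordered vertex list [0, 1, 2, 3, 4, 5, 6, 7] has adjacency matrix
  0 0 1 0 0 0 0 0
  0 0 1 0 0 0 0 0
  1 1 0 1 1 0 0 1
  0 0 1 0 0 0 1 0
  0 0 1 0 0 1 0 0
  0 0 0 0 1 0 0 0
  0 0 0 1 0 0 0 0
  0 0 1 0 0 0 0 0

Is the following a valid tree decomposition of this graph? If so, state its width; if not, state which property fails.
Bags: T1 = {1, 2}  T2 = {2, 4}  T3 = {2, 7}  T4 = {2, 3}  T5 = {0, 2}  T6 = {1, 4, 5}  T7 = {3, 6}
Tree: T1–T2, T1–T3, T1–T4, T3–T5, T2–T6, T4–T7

A tree decomposition must satisfy three properties: every vertex lies in some bag; for every edge, both endpoints lie together in some bag; and for every vertex, the bags containing it form a connected subtree. Here bags containing vertex 1 are not connected in the tree, so the decomposition is invalid.

No — bags containing vertex 1 are not connected in the tree.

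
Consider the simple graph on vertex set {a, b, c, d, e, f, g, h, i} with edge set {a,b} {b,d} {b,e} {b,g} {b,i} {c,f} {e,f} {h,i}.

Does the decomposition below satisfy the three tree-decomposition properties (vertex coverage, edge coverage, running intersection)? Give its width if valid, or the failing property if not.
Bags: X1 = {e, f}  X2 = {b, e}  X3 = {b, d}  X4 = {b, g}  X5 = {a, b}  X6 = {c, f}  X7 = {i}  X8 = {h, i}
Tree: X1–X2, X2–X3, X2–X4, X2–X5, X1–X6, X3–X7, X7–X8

No — edge (b,i) lies in no bag.

A tree decomposition must satisfy three properties: every vertex lies in some bag; for every edge, both endpoints lie together in some bag; and for every vertex, the bags containing it form a connected subtree. Here edge (b,i) lies in no bag, so the decomposition is invalid.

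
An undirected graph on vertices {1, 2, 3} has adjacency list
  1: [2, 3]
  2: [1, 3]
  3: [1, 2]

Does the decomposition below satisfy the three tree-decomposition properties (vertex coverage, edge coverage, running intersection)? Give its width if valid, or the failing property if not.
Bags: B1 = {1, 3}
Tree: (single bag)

A tree decomposition must satisfy three properties: every vertex lies in some bag; for every edge, both endpoints lie together in some bag; and for every vertex, the bags containing it form a connected subtree. Here vertex 2 appears in no bag, so the decomposition is invalid.

No — vertex 2 appears in no bag.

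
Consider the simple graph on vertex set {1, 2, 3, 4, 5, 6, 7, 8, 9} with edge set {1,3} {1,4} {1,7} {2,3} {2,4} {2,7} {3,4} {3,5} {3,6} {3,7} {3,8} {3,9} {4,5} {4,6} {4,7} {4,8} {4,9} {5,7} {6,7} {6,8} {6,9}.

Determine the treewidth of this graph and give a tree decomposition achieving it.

Treewidth 3.
Bags: B1 = {3, 4, 6, 7}  B2 = {2, 3, 4, 7}  B3 = {3, 4, 5, 7}  B4 = {3, 4, 6, 9}  B5 = {1, 3, 4, 7}  B6 = {3, 4, 6, 8}
Tree: B1–B2, B1–B3, B1–B4, B1–B5, B4–B6

Every bag has size at most 4, so the width is 4 − 1 = 3 and tw(G) ≤ 3. For the lower bound, the 4 vertices {3, 4, 6, 8} are pairwise adjacent, and any tree decomposition puts a clique entirely inside one bag — forcing width ≥ 3. Hence tw(G) = 3 exactly.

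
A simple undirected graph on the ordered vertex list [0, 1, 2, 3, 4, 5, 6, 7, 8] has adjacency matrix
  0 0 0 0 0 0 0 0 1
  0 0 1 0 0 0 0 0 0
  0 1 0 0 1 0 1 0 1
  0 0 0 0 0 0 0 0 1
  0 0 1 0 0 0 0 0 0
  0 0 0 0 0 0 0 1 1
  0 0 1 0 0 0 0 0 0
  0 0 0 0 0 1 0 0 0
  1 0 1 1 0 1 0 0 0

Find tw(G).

1

A width-1 tree decomposition is:
Bags: B1 = {5, 8}  B2 = {2, 8}  B3 = {1, 2}  B4 = {2, 6}  B5 = {5, 7}  B6 = {3, 8}  B7 = {2, 4}  B8 = {0, 8}
Tree: B1–B2, B2–B3, B2–B4, B1–B5, B1–B6, B4–B7, B2–B8
Every bag has size at most 2, so the width is 2 − 1 = 1 and tw(G) ≤ 1. Since G has at least one edge (e.g. 8–5), it is not an edgeless graph, so tw(G) ≥ 1. Combining the bounds, tw(G) = 1.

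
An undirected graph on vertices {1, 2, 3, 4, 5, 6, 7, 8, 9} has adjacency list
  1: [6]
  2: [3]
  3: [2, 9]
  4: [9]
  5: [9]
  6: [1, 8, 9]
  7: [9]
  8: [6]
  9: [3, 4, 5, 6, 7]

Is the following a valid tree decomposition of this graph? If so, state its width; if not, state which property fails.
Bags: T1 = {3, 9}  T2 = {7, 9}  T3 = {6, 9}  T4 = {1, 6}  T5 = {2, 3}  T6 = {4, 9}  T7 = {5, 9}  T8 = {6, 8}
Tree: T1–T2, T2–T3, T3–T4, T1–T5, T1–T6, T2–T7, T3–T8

Yes; width 1.

Checking the three conditions: (i) the bags cover all of {1, 2, 3, 4, 5, 6, 7, 8, 9}; (ii) for each edge, some bag contains both endpoints; (iii) the bags containing any fixed vertex form a subtree. All hold, so the decomposition is valid with width 2 − 1 = 1.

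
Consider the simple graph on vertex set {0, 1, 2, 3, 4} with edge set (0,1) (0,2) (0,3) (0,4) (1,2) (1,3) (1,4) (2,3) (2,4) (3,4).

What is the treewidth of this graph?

A width-4 tree decomposition is:
Bags: B1 = {0, 1, 2, 3, 4}
Tree: (single bag)
With just one bag of size 5, the width is 5 − 1 = 4, so tw(G) ≤ 4. On the other hand G contains the 5-clique {0, 1, 2, 3, 4}. A clique must lie in a single bag of any decomposition, so no decomposition can have width below 4. Therefore the treewidth is 4.

4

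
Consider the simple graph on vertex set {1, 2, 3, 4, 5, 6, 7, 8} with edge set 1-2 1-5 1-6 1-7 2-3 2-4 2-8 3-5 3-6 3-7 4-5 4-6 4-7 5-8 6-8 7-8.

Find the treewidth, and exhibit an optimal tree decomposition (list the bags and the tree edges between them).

Treewidth 4.
One optimal decomposition is:
Bags: B1 = {1, 3, 4, 6, 8}  B2 = {1, 2, 3, 4, 8}  B3 = {1, 3, 4, 7, 8}  B4 = {1, 3, 4, 5, 8}
Tree: B1–B2, B2–B3, B3–B4

Each bag holds 5 vertices, so the decomposition has width 4, which upper-bounds the treewidth. For the lower bound: the 5 vertex sets {6,8}, {1,2}, {3,7}, {4}, {5} are disjoint, each induces a connected subgraph, and every pair is joined by at least one edge of G. Contracting each set to a single vertex therefore yields K_{5} as a minor, and since treewidth is minor-monotone, tw(G) ≥ tw(K_{5}) = 4. Hence tw(G) = 4 exactly.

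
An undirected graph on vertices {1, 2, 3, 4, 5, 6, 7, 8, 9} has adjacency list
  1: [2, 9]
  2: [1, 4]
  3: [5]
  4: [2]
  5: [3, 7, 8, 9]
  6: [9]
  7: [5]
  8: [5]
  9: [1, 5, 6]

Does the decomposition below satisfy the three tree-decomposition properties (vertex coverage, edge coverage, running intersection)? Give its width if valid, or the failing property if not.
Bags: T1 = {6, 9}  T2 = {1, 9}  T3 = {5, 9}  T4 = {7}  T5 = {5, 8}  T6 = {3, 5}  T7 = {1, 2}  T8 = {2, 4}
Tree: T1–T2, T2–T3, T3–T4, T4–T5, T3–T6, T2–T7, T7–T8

A tree decomposition must satisfy three properties: every vertex lies in some bag; for every edge, both endpoints lie together in some bag; and for every vertex, the bags containing it form a connected subtree. Here edge (5,7) lies in no bag, so the decomposition is invalid.

No — edge (5,7) lies in no bag.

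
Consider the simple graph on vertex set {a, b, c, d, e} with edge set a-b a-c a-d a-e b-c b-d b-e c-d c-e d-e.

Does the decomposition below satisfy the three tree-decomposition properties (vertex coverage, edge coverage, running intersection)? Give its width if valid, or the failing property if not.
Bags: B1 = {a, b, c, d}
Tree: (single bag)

A tree decomposition must satisfy three properties: every vertex lies in some bag; for every edge, both endpoints lie together in some bag; and for every vertex, the bags containing it form a connected subtree. Here vertex e appears in no bag, so the decomposition is invalid.

No — vertex e appears in no bag.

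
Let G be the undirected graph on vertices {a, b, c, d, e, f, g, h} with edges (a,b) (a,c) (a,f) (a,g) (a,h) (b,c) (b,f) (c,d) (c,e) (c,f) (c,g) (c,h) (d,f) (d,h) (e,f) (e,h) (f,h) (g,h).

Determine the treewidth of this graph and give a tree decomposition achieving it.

Each bag holds 4 vertices, so the decomposition has width 3, which upper-bounds the treewidth. For the lower bound, the 4 vertices {a, c, g, h} are pairwise adjacent, and any tree decomposition puts a clique entirely inside one bag — forcing width ≥ 3. The upper and lower bounds meet at 3, so that is the treewidth.

Treewidth 3.
One optimal decomposition is:
Bags: B1 = {a, c, f, h}  B2 = {a, b, c, f}  B3 = {c, d, f, h}  B4 = {c, e, f, h}  B5 = {a, c, g, h}
Tree: B1–B2, B1–B3, B1–B4, B1–B5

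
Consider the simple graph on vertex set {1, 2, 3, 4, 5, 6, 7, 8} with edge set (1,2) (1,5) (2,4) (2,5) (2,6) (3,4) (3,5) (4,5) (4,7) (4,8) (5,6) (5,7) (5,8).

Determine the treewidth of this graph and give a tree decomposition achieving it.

Every bag has size at most 3, so the width is 3 − 1 = 2 and tw(G) ≤ 2. On the other hand G contains the 3-clique {1, 2, 5}. A clique must lie in a single bag of any decomposition, so no decomposition can have width below 2. Hence tw(G) = 2 exactly.

Treewidth 2.
Bags: B1 = {2, 4, 5}  B2 = {4, 5, 7}  B3 = {3, 4, 5}  B4 = {1, 2, 5}  B5 = {2, 5, 6}  B6 = {4, 5, 8}
Tree: B1–B2, B1–B3, B1–B4, B1–B5, B1–B6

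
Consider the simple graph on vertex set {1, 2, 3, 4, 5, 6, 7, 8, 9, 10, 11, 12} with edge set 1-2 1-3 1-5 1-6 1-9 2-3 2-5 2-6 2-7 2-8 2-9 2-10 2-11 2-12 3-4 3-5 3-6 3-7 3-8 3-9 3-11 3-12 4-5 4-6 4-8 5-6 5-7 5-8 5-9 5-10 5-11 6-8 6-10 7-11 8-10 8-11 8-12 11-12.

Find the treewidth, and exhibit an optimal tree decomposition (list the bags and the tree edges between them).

Every bag has size at most 5, so the width is 5 − 1 = 4 and tw(G) ≤ 4. On the other hand G contains the 5-clique {2, 5, 6, 8, 10}. A clique must lie in a single bag of any decomposition, so no decomposition can have width below 4. Therefore the treewidth is 4.

Treewidth 4.
One such decomposition:
Bags: B1 = {2, 5, 6, 8, 10}  B2 = {2, 3, 5, 6, 8}  B3 = {3, 4, 5, 6, 8}  B4 = {1, 2, 3, 5, 6}  B5 = {2, 3, 5, 8, 11}  B6 = {2, 3, 5, 7, 11}  B7 = {2, 3, 8, 11, 12}  B8 = {1, 2, 3, 5, 9}
Tree: B1–B2, B2–B3, B2–B4, B2–B5, B5–B6, B5–B7, B4–B8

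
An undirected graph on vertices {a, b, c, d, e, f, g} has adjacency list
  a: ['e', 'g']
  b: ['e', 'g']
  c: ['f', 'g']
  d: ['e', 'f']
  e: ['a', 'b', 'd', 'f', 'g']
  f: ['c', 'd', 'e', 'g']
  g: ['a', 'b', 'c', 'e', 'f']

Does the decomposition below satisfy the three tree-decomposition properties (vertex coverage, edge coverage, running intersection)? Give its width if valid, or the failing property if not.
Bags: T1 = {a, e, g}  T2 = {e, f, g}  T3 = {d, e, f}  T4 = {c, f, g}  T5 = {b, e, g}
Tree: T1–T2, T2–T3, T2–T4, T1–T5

Yes; width 2.

Vertex coverage: the bags together contain {a, b, c, d, e, f, g}, the full vertex set. Edge coverage: each edge of G has both endpoints in at least one bag. Running intersection: for every vertex, the bags containing it form a connected subtree. All three properties hold, so this is a valid tree decomposition of width max|bag| − 1 = 2, and hence tw(G) ≤ 2.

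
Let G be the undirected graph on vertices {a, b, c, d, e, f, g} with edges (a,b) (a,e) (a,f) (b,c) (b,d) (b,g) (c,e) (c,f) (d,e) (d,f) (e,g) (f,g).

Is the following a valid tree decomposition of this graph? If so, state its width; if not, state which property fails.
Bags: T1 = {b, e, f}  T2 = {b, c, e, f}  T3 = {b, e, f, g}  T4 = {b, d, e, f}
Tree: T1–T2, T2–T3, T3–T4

A tree decomposition must satisfy three properties: every vertex lies in some bag; for every edge, both endpoints lie together in some bag; and for every vertex, the bags containing it form a connected subtree. Here vertex a appears in no bag, so the decomposition is invalid.

No — vertex a appears in no bag.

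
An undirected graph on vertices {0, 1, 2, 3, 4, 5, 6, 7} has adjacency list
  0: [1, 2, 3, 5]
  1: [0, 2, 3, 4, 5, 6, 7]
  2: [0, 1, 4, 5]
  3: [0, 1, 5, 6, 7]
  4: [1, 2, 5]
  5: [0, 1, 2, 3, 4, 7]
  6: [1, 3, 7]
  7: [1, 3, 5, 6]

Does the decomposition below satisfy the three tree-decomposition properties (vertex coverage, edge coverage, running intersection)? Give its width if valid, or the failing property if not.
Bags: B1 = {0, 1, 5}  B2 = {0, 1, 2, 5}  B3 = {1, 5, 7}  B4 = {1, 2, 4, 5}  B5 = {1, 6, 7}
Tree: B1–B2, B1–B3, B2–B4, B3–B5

No — vertex 3 appears in no bag.

A tree decomposition must satisfy three properties: every vertex lies in some bag; for every edge, both endpoints lie together in some bag; and for every vertex, the bags containing it form a connected subtree. Here vertex 3 appears in no bag, so the decomposition is invalid.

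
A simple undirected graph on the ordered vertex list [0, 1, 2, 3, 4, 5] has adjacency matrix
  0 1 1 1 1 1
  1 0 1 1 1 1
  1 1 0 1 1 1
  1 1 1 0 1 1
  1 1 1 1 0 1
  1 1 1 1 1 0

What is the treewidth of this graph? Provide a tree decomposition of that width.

With just one bag of size 6, the width is 6 − 1 = 5, so tw(G) ≤ 5. For the lower bound, the 6 vertices {0, 1, 2, 3, 4, 5} are pairwise adjacent, and any tree decomposition puts a clique entirely inside one bag — forcing width ≥ 5. Combining the bounds, tw(G) = 5.

Treewidth 5.
Bags: B1 = {0, 1, 2, 3, 4, 5}
Tree: (single bag)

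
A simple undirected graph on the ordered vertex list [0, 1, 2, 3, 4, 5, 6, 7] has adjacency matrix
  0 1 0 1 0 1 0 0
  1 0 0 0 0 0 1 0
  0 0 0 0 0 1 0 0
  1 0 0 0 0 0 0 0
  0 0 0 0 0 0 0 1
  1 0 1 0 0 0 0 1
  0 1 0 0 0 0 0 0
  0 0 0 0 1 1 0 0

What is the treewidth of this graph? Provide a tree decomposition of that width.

Treewidth 1.
One such decomposition:
Bags: B1 = {1, 6}  B2 = {0, 1}  B3 = {0, 5}  B4 = {0, 3}  B5 = {5, 7}  B6 = {4, 7}  B7 = {2, 5}
Tree: B1–B2, B2–B3, B2–B4, B3–B5, B5–B6, B5–B7

Each bag holds 2 vertices, so the decomposition has width 1, which upper-bounds the treewidth. G has an edge, so its treewidth is at least 1. Hence tw(G) = 1 exactly.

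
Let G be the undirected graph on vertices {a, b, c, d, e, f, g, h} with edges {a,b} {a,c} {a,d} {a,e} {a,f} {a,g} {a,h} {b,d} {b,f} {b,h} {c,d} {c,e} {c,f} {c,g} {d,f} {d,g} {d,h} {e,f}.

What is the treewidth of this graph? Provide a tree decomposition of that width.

Treewidth 3.
Bags: B1 = {a, b, d, f}  B2 = {a, c, d, f}  B3 = {a, c, e, f}  B4 = {a, c, d, g}  B5 = {a, b, d, h}
Tree: B1–B2, B2–B3, B2–B4, B1–B5

Every bag has size at most 4, so the width is 4 − 1 = 3 and tw(G) ≤ 3. Conversely, {a, c, d, g} is a clique of size 4, and the vertices of any clique must share a bag in every tree decomposition; so some bag has ≥ 4 vertices and tw(G) ≥ 3. Hence tw(G) = 3 exactly.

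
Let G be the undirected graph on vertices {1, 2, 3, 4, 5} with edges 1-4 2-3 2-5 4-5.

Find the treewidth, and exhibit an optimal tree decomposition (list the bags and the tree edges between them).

Every bag has size at most 2, so the width is 2 − 1 = 1 and tw(G) ≤ 1. G has an edge, so its treewidth is at least 1. Therefore the treewidth is 1.

Treewidth 1.
One optimal decomposition is:
Bags: B1 = {2, 3}  B2 = {2, 5}  B3 = {4, 5}  B4 = {1, 4}
Tree: B1–B2, B2–B3, B3–B4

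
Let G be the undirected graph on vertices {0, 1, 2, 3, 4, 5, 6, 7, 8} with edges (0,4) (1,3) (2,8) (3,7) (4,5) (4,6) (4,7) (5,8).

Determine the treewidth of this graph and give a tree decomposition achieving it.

Treewidth 1.
One optimal decomposition is:
Bags: B1 = {4, 7}  B2 = {3, 7}  B3 = {4, 6}  B4 = {4, 5}  B5 = {0, 4}  B6 = {1, 3}  B7 = {5, 8}  B8 = {2, 8}
Tree: B1–B2, B1–B3, B3–B4, B1–B5, B2–B6, B4–B7, B7–B8

The largest bag has 2 vertices, giving width 1; this decomposition certifies tw(G) ≤ 1. Since G has at least one edge (e.g. 4–7), it is not an edgeless graph, so tw(G) ≥ 1. The upper and lower bounds meet at 1, so that is the treewidth.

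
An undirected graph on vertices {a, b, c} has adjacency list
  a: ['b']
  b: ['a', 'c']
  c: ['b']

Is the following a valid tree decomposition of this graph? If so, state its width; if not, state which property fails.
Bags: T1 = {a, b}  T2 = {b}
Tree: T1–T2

No — vertex c appears in no bag.

A tree decomposition must satisfy three properties: every vertex lies in some bag; for every edge, both endpoints lie together in some bag; and for every vertex, the bags containing it form a connected subtree. Here vertex c appears in no bag, so the decomposition is invalid.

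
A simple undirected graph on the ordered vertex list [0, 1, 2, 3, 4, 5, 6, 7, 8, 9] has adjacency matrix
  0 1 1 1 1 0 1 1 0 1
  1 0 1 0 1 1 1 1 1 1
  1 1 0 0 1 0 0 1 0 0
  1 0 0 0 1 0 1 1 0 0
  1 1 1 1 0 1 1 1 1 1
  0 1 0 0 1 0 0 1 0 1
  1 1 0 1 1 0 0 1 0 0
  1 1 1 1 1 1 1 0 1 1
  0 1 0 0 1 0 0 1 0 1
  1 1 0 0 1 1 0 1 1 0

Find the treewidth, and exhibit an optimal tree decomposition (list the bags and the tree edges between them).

The largest bag has 5 vertices, giving width 4; this decomposition certifies tw(G) ≤ 4. For the lower bound, the 5 vertices {0, 1, 4, 7, 9} are pairwise adjacent, and any tree decomposition puts a clique entirely inside one bag — forcing width ≥ 4. Hence tw(G) = 4 exactly.

Treewidth 4.
One optimal decomposition is:
Bags: B1 = {0, 1, 4, 7, 9}  B2 = {1, 4, 7, 8, 9}  B3 = {0, 1, 2, 4, 7}  B4 = {0, 1, 4, 6, 7}  B5 = {1, 4, 5, 7, 9}  B6 = {0, 3, 4, 6, 7}
Tree: B1–B2, B1–B3, B1–B4, B1–B5, B4–B6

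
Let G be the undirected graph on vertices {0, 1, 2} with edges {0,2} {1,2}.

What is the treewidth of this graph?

A width-1 tree decomposition is:
Bags: B1 = {0, 2}  B2 = {1, 2}
Tree: B1–B2
Each bag holds 2 vertices, so the decomposition has width 1, which upper-bounds the treewidth. Any graph with an edge has treewidth ≥ 1, and G has the edge 2–0. The upper and lower bounds meet at 1, so that is the treewidth.

1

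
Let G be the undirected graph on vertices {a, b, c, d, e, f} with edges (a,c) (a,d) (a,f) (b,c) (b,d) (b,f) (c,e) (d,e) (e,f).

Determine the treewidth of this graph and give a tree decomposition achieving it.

Treewidth 3.
One such decomposition:
Bags: B1 = {a, b, c, e}  B2 = {a, b, d, e}  B3 = {a, b, e, f}
Tree: B1–B2, B2–B3

Each bag holds 4 vertices, so the decomposition has width 3, which upper-bounds the treewidth. For the lower bound: the 4 vertex sets {a,c}, {d,e}, {b}, {f} are disjoint, each induces a connected subgraph, and every pair is joined by at least one edge of G. Contracting each set to a single vertex therefore yields K_{4} as a minor, and since treewidth is minor-monotone, tw(G) ≥ tw(K_{4}) = 3. The upper and lower bounds meet at 3, so that is the treewidth.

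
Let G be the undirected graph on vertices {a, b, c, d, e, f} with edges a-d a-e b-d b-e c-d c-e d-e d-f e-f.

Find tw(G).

2

A width-2 tree decomposition is:
Bags: B1 = {b, d, e}  B2 = {d, e, f}  B3 = {a, d, e}  B4 = {c, d, e}
Tree: B1–B2, B1–B3, B2–B4
Each bag holds 3 vertices, so the decomposition has width 2, which upper-bounds the treewidth. On the other hand G contains the 3-clique {d, e, f}. A clique must lie in a single bag of any decomposition, so no decomposition can have width below 2. Combining the bounds, tw(G) = 2.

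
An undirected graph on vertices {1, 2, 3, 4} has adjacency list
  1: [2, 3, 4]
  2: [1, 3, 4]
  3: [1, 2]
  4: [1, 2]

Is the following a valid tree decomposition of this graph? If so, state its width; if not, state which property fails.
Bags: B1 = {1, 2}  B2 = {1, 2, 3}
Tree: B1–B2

A tree decomposition must satisfy three properties: every vertex lies in some bag; for every edge, both endpoints lie together in some bag; and for every vertex, the bags containing it form a connected subtree. Here vertex 4 appears in no bag, so the decomposition is invalid.

No — vertex 4 appears in no bag.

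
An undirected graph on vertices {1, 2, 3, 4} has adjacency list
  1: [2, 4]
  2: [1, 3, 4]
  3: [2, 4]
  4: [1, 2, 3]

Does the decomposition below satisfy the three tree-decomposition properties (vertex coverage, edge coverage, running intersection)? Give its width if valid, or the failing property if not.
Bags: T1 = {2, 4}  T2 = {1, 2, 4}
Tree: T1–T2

A tree decomposition must satisfy three properties: every vertex lies in some bag; for every edge, both endpoints lie together in some bag; and for every vertex, the bags containing it form a connected subtree. Here vertex 3 appears in no bag, so the decomposition is invalid.

No — vertex 3 appears in no bag.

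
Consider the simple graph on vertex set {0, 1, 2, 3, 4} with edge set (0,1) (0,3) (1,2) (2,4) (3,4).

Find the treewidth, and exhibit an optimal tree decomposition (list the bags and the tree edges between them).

The largest bag has 3 vertices, giving width 2; this decomposition certifies tw(G) ≤ 2. Since 0–1–2–4–3–0 is a cycle in G, G is not acyclic. Forests are exactly the graphs of treewidth ≤ 1, so tw(G) ≥ 2. Therefore the treewidth is 2.

Treewidth 2.
Bags: B1 = {0, 1, 2}  B2 = {0, 2, 4}  B3 = {0, 3, 4}
Tree: B1–B2, B2–B3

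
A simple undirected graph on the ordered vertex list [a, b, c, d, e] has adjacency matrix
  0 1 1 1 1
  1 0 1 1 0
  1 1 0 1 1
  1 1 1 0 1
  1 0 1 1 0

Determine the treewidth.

A width-3 tree decomposition is:
Bags: B1 = {a, b, c, d}  B2 = {a, c, d, e}
Tree: B1–B2
Each bag holds 4 vertices, so the decomposition has width 3, which upper-bounds the treewidth. Conversely, {a, c, d, e} is a clique of size 4, and the vertices of any clique must share a bag in every tree decomposition; so some bag has ≥ 4 vertices and tw(G) ≥ 3. Therefore the treewidth is 3.

3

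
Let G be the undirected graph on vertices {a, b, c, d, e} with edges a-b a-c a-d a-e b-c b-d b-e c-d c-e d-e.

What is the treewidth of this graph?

4

A width-4 tree decomposition is:
Bags: B1 = {a, b, c, d, e}
Tree: (single bag)
A single bag containing all 5 vertices is trivially a valid decomposition of width 4. For the lower bound, the 5 vertices {a, b, c, d, e} are pairwise adjacent, and any tree decomposition puts a clique entirely inside one bag — forcing width ≥ 4. The upper and lower bounds meet at 4, so that is the treewidth.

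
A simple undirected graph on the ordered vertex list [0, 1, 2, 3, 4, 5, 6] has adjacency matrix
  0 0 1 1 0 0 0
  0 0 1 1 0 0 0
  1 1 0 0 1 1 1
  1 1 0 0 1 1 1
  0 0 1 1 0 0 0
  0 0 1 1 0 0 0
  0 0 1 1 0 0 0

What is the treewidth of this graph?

A width-2 tree decomposition is:
Bags: B1 = {2, 3, 6}  B2 = {2, 3, 5}  B3 = {0, 2, 3}  B4 = {1, 2, 3}  B5 = {2, 3, 4}
Tree: B1–B2, B2–B3, B3–B4, B4–B5
Each bag holds 3 vertices, so the decomposition has width 2, which upper-bounds the treewidth. Since 2–6–3–5–2 is a cycle in G, G is not acyclic. Forests are exactly the graphs of treewidth ≤ 1, so tw(G) ≥ 2. Therefore the treewidth is 2.

2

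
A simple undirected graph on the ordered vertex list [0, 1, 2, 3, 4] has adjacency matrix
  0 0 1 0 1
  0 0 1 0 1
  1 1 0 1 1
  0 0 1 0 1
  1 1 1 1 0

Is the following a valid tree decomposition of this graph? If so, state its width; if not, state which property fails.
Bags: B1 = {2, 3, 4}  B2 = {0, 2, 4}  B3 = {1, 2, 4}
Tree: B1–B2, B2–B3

Vertex coverage: the bags together contain {0, 1, 2, 3, 4}, the full vertex set. Edge coverage: each edge of G has both endpoints in at least one bag. Running intersection: for every vertex, the bags containing it form a connected subtree. All three properties hold, so this is a valid tree decomposition of width max|bag| − 1 = 2, and hence tw(G) ≤ 2.

Yes; width 2.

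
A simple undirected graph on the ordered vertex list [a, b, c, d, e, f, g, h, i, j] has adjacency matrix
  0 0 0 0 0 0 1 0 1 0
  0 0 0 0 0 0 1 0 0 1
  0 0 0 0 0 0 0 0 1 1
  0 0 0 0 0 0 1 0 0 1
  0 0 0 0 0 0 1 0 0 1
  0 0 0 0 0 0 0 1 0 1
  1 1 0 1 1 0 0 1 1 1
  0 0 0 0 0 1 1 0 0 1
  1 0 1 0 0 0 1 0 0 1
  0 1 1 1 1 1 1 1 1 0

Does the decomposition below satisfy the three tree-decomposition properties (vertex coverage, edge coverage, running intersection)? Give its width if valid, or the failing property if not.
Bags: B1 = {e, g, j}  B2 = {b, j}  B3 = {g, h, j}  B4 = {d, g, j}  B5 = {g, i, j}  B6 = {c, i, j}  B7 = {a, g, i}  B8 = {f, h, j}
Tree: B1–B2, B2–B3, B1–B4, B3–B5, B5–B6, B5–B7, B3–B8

No — edge (g,b) lies in no bag.

A tree decomposition must satisfy three properties: every vertex lies in some bag; for every edge, both endpoints lie together in some bag; and for every vertex, the bags containing it form a connected subtree. Here edge (g,b) lies in no bag, so the decomposition is invalid.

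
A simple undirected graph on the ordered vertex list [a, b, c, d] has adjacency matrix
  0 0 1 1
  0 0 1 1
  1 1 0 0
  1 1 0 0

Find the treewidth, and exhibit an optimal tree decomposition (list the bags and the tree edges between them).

The largest bag has 3 vertices, giving width 2; this decomposition certifies tw(G) ≤ 2. The edges a–c–b–d–a form a cycle, so G is not a tree and its treewidth is at least 2. Therefore the treewidth is 2.

Treewidth 2.
One such decomposition:
Bags: B1 = {a, b, c}  B2 = {a, b, d}
Tree: B1–B2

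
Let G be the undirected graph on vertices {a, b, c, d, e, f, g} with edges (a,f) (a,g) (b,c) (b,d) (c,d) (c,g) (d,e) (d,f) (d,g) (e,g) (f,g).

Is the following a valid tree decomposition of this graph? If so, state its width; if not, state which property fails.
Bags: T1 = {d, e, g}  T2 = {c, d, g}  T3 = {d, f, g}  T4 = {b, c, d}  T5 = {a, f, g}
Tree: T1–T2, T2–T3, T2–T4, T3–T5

Checking the three conditions: (i) the bags cover all of {a, b, c, d, e, f, g}; (ii) for each edge, some bag contains both endpoints; (iii) the bags containing any fixed vertex form a subtree. All hold, so the decomposition is valid with width 3 − 1 = 2.

Yes; width 2.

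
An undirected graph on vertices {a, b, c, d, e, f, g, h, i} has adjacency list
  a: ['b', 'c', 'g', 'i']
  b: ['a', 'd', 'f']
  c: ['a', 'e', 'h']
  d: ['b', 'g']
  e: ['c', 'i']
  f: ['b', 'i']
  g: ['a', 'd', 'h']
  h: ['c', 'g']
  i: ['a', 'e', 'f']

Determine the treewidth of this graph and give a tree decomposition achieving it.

Treewidth 3.
One such decomposition:
Bags: B1 = {c, e, f, i}  B2 = {a, c, f, i}  B3 = {a, b, c, f}  B4 = {a, b, c, h}  B5 = {a, b, g, h}  B6 = {b, d, g, h}
Tree: B1–B2, B2–B3, B3–B4, B4–B5, B5–B6

Each bag holds 4 vertices, so the decomposition has width 3, which upper-bounds the treewidth. For the lower bound: the 4 vertex sets {e,f,i}, {c}, {a}, {b,d,g,h} are disjoint, each induces a connected subgraph, and every pair is joined by at least one edge of G. Contracting each set to a single vertex therefore yields K_{4} as a minor, and since treewidth is minor-monotone, tw(G) ≥ tw(K_{4}) = 3. Therefore the treewidth is 3.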